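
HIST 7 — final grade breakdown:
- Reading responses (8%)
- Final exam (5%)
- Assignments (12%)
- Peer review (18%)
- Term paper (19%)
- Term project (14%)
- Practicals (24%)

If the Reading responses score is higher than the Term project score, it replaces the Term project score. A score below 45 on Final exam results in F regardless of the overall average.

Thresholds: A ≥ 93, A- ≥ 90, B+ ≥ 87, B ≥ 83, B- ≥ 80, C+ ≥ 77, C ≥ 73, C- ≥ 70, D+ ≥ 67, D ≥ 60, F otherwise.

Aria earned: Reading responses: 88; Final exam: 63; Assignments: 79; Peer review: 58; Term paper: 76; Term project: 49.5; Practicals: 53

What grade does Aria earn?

D+

Reading responses (88) > Term project (49.5), so Term project counts as 88.
Final exam score 63 ≥ 45: minimum met.
Weighted total:
  Reading responses 88 × 0.08 = 7.04
  Final exam 63 × 0.05 = 3.15
  Assignments 79 × 0.12 = 9.48
  Peer review 58 × 0.18 = 10.44
  Term paper 76 × 0.19 = 14.44
  Term project 88 × 0.14 = 12.32
  Practicals 53 × 0.24 = 12.72
Sum = 69.59
69.59 is ≥ 67 and < 70 → D+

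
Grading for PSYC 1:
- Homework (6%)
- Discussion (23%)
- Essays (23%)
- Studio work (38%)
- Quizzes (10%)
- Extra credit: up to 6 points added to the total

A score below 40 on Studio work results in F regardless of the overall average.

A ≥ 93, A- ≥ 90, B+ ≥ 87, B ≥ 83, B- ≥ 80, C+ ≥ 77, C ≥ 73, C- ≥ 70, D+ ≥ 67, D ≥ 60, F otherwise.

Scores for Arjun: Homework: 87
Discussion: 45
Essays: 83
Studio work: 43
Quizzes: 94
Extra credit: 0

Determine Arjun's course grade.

Studio work score 43 ≥ 40: minimum met.
Weighted total:
  Homework 87 × 0.06 = 5.22
  Discussion 45 × 0.23 = 10.35
  Essays 83 × 0.23 = 19.09
  Studio work 43 × 0.38 = 16.34
  Quizzes 94 × 0.1 = 9.4
Sum = 60.4
Extra credit: 60.4 + 0 = 60.4
60.4 is ≥ 60 and < 67 → D

D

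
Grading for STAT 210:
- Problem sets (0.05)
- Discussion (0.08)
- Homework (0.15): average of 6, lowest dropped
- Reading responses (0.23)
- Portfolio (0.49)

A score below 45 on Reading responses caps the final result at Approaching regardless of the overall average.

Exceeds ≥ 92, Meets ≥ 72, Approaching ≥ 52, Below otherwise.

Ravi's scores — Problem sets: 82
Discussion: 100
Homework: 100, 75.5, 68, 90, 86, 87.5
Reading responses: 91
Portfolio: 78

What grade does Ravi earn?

Homework: drop 68 → average of remaining 5 = 439/5 = 87.8
Reading responses score 91 ≥ 45: minimum met.
Weighted total:
  Problem sets 82 × 0.05 = 4.1
  Discussion 100 × 0.08 = 8
  Homework 87.8 × 0.15 = 13.17
  Reading responses 91 × 0.23 = 20.93
  Portfolio 78 × 0.49 = 38.22
Sum = 84.42
84.42 is ≥ 72 and < 92 → Meets

Meets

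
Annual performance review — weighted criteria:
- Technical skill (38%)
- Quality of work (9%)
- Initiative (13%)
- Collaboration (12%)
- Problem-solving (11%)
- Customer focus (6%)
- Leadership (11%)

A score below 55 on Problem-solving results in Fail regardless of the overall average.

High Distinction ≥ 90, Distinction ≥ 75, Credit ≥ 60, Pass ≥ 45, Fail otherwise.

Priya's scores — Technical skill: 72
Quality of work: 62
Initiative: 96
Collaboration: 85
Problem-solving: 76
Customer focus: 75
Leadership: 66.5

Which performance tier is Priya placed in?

Problem-solving score 76 ≥ 55: minimum met.
Weighted total:
  Technical skill 72 × 0.38 = 27.36
  Quality of work 62 × 0.09 = 5.58
  Initiative 96 × 0.13 = 12.48
  Collaboration 85 × 0.12 = 10.2
  Problem-solving 76 × 0.11 = 8.36
  Customer focus 75 × 0.06 = 4.5
  Leadership 66.5 × 0.11 = 7.315
Sum = 75.795
75.795 is ≥ 75 and < 90 → Distinction

Distinction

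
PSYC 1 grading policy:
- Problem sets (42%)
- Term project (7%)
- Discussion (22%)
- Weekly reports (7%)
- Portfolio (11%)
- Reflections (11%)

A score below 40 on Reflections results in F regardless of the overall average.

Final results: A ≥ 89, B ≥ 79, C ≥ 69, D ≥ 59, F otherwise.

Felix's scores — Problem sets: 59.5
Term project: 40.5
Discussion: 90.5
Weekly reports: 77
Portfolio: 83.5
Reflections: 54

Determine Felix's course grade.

Reflections score 54 ≥ 40: minimum met.
Weighted total:
  Problem sets 59.5 × 0.42 = 24.99
  Term project 40.5 × 0.07 = 2.835
  Discussion 90.5 × 0.22 = 19.91
  Weekly reports 77 × 0.07 = 5.39
  Portfolio 83.5 × 0.11 = 9.185
  Reflections 54 × 0.11 = 5.94
Sum = 68.25
68.25 is ≥ 59 and < 69 → D

D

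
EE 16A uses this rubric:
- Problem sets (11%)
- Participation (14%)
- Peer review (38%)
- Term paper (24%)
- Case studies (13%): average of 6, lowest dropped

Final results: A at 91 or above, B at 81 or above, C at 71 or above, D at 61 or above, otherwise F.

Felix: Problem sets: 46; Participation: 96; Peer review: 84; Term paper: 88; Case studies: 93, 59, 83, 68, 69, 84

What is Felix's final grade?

Case studies: drop 59 → average of remaining 5 = 397/5 = 79.4
Weighted total:
  Problem sets 46 × 0.11 = 5.06
  Participation 96 × 0.14 = 13.44
  Peer review 84 × 0.38 = 31.92
  Term paper 88 × 0.24 = 21.12
  Case studies 79.4 × 0.13 = 10.322
Sum = 81.862
81.862 is ≥ 81 and < 91 → B

B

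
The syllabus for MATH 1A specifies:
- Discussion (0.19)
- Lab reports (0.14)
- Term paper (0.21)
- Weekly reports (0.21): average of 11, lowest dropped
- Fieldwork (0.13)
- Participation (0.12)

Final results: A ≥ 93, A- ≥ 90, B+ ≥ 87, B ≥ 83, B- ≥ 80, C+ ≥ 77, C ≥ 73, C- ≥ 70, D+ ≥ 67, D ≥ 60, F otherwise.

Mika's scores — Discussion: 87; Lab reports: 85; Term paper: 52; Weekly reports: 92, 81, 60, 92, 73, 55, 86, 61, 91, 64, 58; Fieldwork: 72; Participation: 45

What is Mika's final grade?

C-

Weekly reports: drop 55 → average of remaining 10 = 758/10 = 75.8
Weighted total:
  Discussion 87 × 0.19 = 16.53
  Lab reports 85 × 0.14 = 11.9
  Term paper 52 × 0.21 = 10.92
  Weekly reports 75.8 × 0.21 = 15.918
  Fieldwork 72 × 0.13 = 9.36
  Participation 45 × 0.12 = 5.4
Sum = 70.028
70.028 is ≥ 70 and < 73 → C-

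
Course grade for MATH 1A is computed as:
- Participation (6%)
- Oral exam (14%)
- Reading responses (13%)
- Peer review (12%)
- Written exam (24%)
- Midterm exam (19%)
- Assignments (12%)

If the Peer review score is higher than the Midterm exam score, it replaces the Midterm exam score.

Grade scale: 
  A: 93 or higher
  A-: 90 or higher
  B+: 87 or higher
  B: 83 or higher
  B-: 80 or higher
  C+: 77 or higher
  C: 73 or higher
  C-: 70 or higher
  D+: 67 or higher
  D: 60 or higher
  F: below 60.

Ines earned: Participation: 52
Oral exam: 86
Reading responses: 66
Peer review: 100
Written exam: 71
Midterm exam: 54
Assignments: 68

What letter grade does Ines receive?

C+

Peer review (100) > Midterm exam (54), so Midterm exam counts as 100.
Weighted total:
  Participation 52 × 0.06 = 3.12
  Oral exam 86 × 0.14 = 12.04
  Reading responses 66 × 0.13 = 8.58
  Peer review 100 × 0.12 = 12
  Written exam 71 × 0.24 = 17.04
  Midterm exam 100 × 0.19 = 19
  Assignments 68 × 0.12 = 8.16
Sum = 79.94
79.94 is ≥ 77 and < 80 → C+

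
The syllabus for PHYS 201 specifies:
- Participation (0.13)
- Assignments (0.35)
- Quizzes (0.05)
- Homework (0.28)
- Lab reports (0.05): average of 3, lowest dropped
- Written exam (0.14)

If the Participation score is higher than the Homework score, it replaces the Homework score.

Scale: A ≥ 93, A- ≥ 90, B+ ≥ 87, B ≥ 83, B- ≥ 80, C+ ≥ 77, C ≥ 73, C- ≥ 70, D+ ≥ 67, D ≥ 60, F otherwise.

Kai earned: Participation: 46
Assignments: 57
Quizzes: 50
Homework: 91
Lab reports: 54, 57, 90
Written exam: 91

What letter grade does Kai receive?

C-

Lab reports: drop 54 → average of remaining 2 = 147/2 = 73.5
Participation (46) ≤ Homework (91), so Homework stays at 91.
Weighted total:
  Participation 46 × 0.13 = 5.98
  Assignments 57 × 0.35 = 19.95
  Quizzes 50 × 0.05 = 2.5
  Homework 91 × 0.28 = 25.48
  Lab reports 73.5 × 0.05 = 3.675
  Written exam 91 × 0.14 = 12.74
Sum = 70.325
70.325 is ≥ 70 and < 73 → C-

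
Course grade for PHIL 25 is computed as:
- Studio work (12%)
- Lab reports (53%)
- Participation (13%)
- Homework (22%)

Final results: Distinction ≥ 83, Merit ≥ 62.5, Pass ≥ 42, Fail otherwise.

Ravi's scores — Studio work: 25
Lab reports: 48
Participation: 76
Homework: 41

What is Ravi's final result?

Weighted total:
  Studio work 25 × 0.12 = 3
  Lab reports 48 × 0.53 = 25.44
  Participation 76 × 0.13 = 9.88
  Homework 41 × 0.22 = 9.02
Sum = 47.34
47.34 is ≥ 42 and < 62.5 → Pass

Pass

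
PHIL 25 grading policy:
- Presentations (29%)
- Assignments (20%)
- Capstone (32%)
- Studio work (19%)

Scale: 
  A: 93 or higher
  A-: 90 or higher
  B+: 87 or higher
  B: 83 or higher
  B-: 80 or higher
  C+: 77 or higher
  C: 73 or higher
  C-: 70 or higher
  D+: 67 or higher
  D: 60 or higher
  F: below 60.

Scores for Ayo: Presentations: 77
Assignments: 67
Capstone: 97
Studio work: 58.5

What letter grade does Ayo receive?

Weighted total:
  Presentations 77 × 0.29 = 22.33
  Assignments 67 × 0.2 = 13.4
  Capstone 97 × 0.32 = 31.04
  Studio work 58.5 × 0.19 = 11.115
Sum = 77.885
77.885 is ≥ 77 and < 80 → C+

C+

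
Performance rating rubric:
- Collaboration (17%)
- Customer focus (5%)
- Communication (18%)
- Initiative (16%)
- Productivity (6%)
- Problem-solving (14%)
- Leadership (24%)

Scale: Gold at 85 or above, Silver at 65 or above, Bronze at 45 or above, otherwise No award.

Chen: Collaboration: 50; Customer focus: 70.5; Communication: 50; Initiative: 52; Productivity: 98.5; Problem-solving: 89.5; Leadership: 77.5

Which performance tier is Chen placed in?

Silver

Weighted total:
  Collaboration 50 × 0.17 = 8.5
  Customer focus 70.5 × 0.05 = 3.525
  Communication 50 × 0.18 = 9
  Initiative 52 × 0.16 = 8.32
  Productivity 98.5 × 0.06 = 5.91
  Problem-solving 89.5 × 0.14 = 12.53
  Leadership 77.5 × 0.24 = 18.6
Sum = 66.385
66.385 is ≥ 65 and < 85 → Silver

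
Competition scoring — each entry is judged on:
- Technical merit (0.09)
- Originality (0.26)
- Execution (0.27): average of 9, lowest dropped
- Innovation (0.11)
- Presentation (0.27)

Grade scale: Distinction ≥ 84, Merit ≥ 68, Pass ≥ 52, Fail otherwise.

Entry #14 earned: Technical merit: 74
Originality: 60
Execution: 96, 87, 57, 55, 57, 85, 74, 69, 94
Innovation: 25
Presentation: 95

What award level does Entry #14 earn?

Merit

Execution: drop 55 → average of remaining 8 = 619/8 = 77.375
Weighted total:
  Technical merit 74 × 0.09 = 6.66
  Originality 60 × 0.26 = 15.6
  Execution 77.375 × 0.27 = 20.89125
  Innovation 25 × 0.11 = 2.75
  Presentation 95 × 0.27 = 25.65
Sum = 71.55125
71.55125 is ≥ 68 and < 84 → Merit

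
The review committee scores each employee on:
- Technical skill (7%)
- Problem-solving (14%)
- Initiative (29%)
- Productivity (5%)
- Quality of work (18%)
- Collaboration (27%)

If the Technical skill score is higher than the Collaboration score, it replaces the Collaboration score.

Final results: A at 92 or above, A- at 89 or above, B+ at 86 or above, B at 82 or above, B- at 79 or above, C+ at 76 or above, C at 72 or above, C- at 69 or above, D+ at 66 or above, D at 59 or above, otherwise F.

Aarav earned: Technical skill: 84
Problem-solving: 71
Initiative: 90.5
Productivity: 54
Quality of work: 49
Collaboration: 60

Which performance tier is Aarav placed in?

C+

Technical skill (84) > Collaboration (60), so Collaboration counts as 84.
Weighted total:
  Technical skill 84 × 0.07 = 5.88
  Problem-solving 71 × 0.14 = 9.94
  Initiative 90.5 × 0.29 = 26.245
  Productivity 54 × 0.05 = 2.7
  Quality of work 49 × 0.18 = 8.82
  Collaboration 84 × 0.27 = 22.68
Sum = 76.265
76.265 is ≥ 76 and < 79 → C+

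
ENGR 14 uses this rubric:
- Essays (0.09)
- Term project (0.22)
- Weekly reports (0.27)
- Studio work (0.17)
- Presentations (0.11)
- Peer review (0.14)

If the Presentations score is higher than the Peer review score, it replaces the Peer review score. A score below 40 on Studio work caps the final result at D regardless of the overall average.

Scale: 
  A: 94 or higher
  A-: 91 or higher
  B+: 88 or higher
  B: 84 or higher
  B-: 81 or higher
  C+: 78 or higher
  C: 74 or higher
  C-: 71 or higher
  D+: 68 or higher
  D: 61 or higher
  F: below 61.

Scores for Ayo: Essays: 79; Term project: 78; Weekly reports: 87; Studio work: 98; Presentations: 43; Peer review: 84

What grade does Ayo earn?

C+

Presentations (43) ≤ Peer review (84), so Peer review stays at 84.
Studio work score 98 ≥ 40: minimum met.
Weighted total:
  Essays 79 × 0.09 = 7.11
  Term project 78 × 0.22 = 17.16
  Weekly reports 87 × 0.27 = 23.49
  Studio work 98 × 0.17 = 16.66
  Presentations 43 × 0.11 = 4.73
  Peer review 84 × 0.14 = 11.76
Sum = 80.91
80.91 is ≥ 78 and < 81 → C+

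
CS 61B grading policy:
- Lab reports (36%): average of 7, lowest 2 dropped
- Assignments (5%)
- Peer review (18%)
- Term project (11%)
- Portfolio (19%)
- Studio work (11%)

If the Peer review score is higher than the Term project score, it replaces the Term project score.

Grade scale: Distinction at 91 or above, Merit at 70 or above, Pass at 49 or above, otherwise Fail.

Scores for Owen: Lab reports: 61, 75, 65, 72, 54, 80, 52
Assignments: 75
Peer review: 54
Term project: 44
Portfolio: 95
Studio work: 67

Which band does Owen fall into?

Lab reports: drop 52, 54 → average of remaining 5 = 353/5 = 70.6
Peer review (54) > Term project (44), so Term project counts as 54.
Weighted total:
  Lab reports 70.6 × 0.36 = 25.416
  Assignments 75 × 0.05 = 3.75
  Peer review 54 × 0.18 = 9.72
  Term project 54 × 0.11 = 5.94
  Portfolio 95 × 0.19 = 18.05
  Studio work 67 × 0.11 = 7.37
Sum = 70.246
70.246 is ≥ 70 and < 91 → Merit

Merit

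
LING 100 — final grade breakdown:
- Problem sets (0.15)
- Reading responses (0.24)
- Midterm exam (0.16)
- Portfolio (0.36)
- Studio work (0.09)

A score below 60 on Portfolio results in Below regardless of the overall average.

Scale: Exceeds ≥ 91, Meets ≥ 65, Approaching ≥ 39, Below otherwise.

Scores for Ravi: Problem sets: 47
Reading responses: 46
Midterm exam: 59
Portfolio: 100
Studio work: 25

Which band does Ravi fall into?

Meets

Portfolio score 100 ≥ 60: minimum met.
Weighted total:
  Problem sets 47 × 0.15 = 7.05
  Reading responses 46 × 0.24 = 11.04
  Midterm exam 59 × 0.16 = 9.44
  Portfolio 100 × 0.36 = 36
  Studio work 25 × 0.09 = 2.25
Sum = 65.78
65.78 is ≥ 65 and < 91 → Meets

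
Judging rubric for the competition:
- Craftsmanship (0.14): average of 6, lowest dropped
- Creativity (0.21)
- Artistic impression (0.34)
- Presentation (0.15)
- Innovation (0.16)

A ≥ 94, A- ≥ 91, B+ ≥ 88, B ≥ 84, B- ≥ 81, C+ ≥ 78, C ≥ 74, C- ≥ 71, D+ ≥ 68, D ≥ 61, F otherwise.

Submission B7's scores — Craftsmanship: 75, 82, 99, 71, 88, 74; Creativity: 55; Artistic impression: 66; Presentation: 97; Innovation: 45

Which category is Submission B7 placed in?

D

Craftsmanship: drop 71 → average of remaining 5 = 418/5 = 83.6
Weighted total:
  Craftsmanship 83.6 × 0.14 = 11.704
  Creativity 55 × 0.21 = 11.55
  Artistic impression 66 × 0.34 = 22.44
  Presentation 97 × 0.15 = 14.55
  Innovation 45 × 0.16 = 7.2
Sum = 67.444
67.444 is ≥ 61 and < 68 → D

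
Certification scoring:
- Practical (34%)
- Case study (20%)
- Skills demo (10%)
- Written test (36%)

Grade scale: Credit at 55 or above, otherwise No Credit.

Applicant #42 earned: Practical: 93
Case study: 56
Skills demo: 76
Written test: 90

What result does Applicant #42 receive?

Credit

Weighted total:
  Practical 93 × 0.34 = 31.62
  Case study 56 × 0.2 = 11.2
  Skills demo 76 × 0.1 = 7.6
  Written test 90 × 0.36 = 32.4
Sum = 82.82
82.82 ≥ 55 → Credit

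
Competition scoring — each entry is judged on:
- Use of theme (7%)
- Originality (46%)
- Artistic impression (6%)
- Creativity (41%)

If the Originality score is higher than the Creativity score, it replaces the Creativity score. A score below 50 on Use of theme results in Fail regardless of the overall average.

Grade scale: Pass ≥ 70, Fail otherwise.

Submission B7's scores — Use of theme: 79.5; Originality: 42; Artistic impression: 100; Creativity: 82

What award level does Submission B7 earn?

Fail

Originality (42) ≤ Creativity (82), so Creativity stays at 82.
Use of theme score 79.5 ≥ 50: minimum met.
Weighted total:
  Use of theme 79.5 × 0.07 = 5.565
  Originality 42 × 0.46 = 19.32
  Artistic impression 100 × 0.06 = 6
  Creativity 82 × 0.41 = 33.62
Sum = 64.505
64.505 < 70 → Fail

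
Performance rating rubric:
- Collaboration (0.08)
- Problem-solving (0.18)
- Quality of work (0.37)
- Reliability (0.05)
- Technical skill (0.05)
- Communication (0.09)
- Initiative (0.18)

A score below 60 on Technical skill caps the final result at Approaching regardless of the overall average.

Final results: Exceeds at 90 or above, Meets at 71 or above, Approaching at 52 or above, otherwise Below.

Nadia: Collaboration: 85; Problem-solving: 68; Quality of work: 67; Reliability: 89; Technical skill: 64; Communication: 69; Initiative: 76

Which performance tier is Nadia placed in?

Technical skill score 64 ≥ 60: minimum met.
Weighted total:
  Collaboration 85 × 0.08 = 6.8
  Problem-solving 68 × 0.18 = 12.24
  Quality of work 67 × 0.37 = 24.79
  Reliability 89 × 0.05 = 4.45
  Technical skill 64 × 0.05 = 3.2
  Communication 69 × 0.09 = 6.21
  Initiative 76 × 0.18 = 13.68
Sum = 71.37
71.37 is ≥ 71 and < 90 → Meets

Meets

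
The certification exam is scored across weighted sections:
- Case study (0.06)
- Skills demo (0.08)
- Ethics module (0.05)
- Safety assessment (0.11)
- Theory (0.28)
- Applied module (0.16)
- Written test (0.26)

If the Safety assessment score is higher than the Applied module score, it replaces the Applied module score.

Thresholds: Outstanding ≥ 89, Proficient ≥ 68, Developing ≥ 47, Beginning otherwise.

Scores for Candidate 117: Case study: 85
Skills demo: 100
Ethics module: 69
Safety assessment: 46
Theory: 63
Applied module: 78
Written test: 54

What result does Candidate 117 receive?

Developing

Safety assessment (46) ≤ Applied module (78), so Applied module stays at 78.
Weighted total:
  Case study 85 × 0.06 = 5.1
  Skills demo 100 × 0.08 = 8
  Ethics module 69 × 0.05 = 3.45
  Safety assessment 46 × 0.11 = 5.06
  Theory 63 × 0.28 = 17.64
  Applied module 78 × 0.16 = 12.48
  Written test 54 × 0.26 = 14.04
Sum = 65.77
65.77 is ≥ 47 and < 68 → Developing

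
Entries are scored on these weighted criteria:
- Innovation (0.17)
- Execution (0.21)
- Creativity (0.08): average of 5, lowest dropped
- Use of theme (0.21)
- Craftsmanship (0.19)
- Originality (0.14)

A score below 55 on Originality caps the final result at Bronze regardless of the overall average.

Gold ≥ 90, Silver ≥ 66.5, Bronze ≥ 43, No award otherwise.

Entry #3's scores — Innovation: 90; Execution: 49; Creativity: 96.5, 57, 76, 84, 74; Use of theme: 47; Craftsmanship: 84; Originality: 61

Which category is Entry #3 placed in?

Creativity: drop 57 → average of remaining 4 = 330.5/4 = 82.625
Originality score 61 ≥ 55: minimum met.
Weighted total:
  Innovation 90 × 0.17 = 15.3
  Execution 49 × 0.21 = 10.29
  Creativity 82.625 × 0.08 = 6.61
  Use of theme 47 × 0.21 = 9.87
  Craftsmanship 84 × 0.19 = 15.96
  Originality 61 × 0.14 = 8.54
Sum = 66.57
66.57 is ≥ 66.5 and < 90 → Silver

Silver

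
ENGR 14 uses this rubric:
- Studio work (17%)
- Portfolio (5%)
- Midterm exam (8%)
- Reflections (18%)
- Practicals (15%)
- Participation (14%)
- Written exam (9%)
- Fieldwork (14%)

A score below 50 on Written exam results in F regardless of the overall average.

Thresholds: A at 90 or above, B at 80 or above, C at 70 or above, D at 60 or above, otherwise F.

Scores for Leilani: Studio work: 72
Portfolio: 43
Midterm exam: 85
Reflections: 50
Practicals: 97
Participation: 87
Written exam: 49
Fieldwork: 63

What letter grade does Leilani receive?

F

Written exam score 49 < 50: minimum not met.
Weighted total:
  Studio work 72 × 0.17 = 12.24
  Portfolio 43 × 0.05 = 2.15
  Midterm exam 85 × 0.08 = 6.8
  Reflections 50 × 0.18 = 9
  Practicals 97 × 0.15 = 14.55
  Participation 87 × 0.14 = 12.18
  Written exam 49 × 0.09 = 4.41
  Fieldwork 63 × 0.14 = 8.82
Sum = 70.15
Because the Written exam minimum was not met, the result is F.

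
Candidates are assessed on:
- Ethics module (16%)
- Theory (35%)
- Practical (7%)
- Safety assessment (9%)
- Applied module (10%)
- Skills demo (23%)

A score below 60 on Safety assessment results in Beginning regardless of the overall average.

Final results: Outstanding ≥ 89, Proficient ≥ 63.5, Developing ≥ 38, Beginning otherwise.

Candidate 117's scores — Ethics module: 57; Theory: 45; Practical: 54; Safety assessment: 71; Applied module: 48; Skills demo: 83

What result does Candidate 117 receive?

Safety assessment score 71 ≥ 60: minimum met.
Weighted total:
  Ethics module 57 × 0.16 = 9.12
  Theory 45 × 0.35 = 15.75
  Practical 54 × 0.07 = 3.78
  Safety assessment 71 × 0.09 = 6.39
  Applied module 48 × 0.1 = 4.8
  Skills demo 83 × 0.23 = 19.09
Sum = 58.93
58.93 is ≥ 38 and < 63.5 → Developing

Developing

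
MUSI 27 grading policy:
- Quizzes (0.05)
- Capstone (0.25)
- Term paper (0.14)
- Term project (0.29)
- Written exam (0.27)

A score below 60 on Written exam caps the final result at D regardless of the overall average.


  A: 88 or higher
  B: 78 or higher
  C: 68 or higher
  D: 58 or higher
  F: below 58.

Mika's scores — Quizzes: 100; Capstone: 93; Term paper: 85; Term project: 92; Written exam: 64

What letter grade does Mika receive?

B

Written exam score 64 ≥ 60: minimum met.
Weighted total:
  Quizzes 100 × 0.05 = 5
  Capstone 93 × 0.25 = 23.25
  Term paper 85 × 0.14 = 11.9
  Term project 92 × 0.29 = 26.68
  Written exam 64 × 0.27 = 17.28
Sum = 84.11
84.11 is ≥ 78 and < 88 → B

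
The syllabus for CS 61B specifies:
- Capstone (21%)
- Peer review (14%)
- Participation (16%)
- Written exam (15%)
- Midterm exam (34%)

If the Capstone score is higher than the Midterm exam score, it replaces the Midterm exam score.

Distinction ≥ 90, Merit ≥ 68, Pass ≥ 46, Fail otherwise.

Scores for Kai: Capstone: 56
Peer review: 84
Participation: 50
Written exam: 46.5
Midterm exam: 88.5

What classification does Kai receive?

Merit

Capstone (56) ≤ Midterm exam (88.5), so Midterm exam stays at 88.5.
Weighted total:
  Capstone 56 × 0.21 = 11.76
  Peer review 84 × 0.14 = 11.76
  Participation 50 × 0.16 = 8
  Written exam 46.5 × 0.15 = 6.975
  Midterm exam 88.5 × 0.34 = 30.09
Sum = 68.585
68.585 is ≥ 68 and < 90 → Merit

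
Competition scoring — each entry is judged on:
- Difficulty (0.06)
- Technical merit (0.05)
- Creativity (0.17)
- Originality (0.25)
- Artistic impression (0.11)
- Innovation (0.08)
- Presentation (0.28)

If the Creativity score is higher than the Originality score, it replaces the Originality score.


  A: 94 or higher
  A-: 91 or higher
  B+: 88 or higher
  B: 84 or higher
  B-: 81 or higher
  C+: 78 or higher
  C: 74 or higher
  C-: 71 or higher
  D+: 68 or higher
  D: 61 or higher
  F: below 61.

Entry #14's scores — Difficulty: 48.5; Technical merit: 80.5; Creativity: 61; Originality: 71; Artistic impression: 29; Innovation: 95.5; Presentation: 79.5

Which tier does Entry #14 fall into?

D+

Creativity (61) ≤ Originality (71), so Originality stays at 71.
Weighted total:
  Difficulty 48.5 × 0.06 = 2.91
  Technical merit 80.5 × 0.05 = 4.025
  Creativity 61 × 0.17 = 10.37
  Originality 71 × 0.25 = 17.75
  Artistic impression 29 × 0.11 = 3.19
  Innovation 95.5 × 0.08 = 7.64
  Presentation 79.5 × 0.28 = 22.26
Sum = 68.145
68.145 is ≥ 68 and < 71 → D+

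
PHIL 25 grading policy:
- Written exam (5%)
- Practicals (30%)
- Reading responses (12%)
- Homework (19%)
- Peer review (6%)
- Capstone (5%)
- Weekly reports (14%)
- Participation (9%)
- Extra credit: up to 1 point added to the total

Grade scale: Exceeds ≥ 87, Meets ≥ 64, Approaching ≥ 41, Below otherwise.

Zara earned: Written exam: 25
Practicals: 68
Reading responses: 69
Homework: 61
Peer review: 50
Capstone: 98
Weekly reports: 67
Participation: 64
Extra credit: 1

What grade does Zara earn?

Weighted total:
  Written exam 25 × 0.05 = 1.25
  Practicals 68 × 0.3 = 20.4
  Reading responses 69 × 0.12 = 8.28
  Homework 61 × 0.19 = 11.59
  Peer review 50 × 0.06 = 3
  Capstone 98 × 0.05 = 4.9
  Weekly reports 67 × 0.14 = 9.38
  Participation 64 × 0.09 = 5.76
Sum = 64.56
Extra credit: 64.56 + 1 = 65.56
65.56 is ≥ 64 and < 87 → Meets

Meets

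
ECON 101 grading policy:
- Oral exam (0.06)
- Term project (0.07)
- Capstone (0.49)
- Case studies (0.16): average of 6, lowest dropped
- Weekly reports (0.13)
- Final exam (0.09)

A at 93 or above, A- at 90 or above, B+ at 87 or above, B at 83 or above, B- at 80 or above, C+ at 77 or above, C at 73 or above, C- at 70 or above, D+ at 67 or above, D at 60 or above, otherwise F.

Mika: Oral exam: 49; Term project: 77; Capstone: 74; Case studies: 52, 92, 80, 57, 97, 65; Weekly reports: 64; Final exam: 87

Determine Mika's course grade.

Case studies: drop 52 → average of remaining 5 = 391/5 = 78.2
Weighted total:
  Oral exam 49 × 0.06 = 2.94
  Term project 77 × 0.07 = 5.39
  Capstone 74 × 0.49 = 36.26
  Case studies 78.2 × 0.16 = 12.512
  Weekly reports 64 × 0.13 = 8.32
  Final exam 87 × 0.09 = 7.83
Sum = 73.252
73.252 is ≥ 73 and < 77 → C

C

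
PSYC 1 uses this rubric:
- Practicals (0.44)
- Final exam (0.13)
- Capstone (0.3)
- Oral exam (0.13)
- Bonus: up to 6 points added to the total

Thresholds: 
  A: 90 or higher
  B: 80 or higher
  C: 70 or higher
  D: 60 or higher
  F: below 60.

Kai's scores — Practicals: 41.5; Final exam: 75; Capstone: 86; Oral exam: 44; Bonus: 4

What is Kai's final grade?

Weighted total:
  Practicals 41.5 × 0.44 = 18.26
  Final exam 75 × 0.13 = 9.75
  Capstone 86 × 0.3 = 25.8
  Oral exam 44 × 0.13 = 5.72
Sum = 59.53
Bonus: 59.53 + 4 = 63.53
63.53 is ≥ 60 and < 70 → D

D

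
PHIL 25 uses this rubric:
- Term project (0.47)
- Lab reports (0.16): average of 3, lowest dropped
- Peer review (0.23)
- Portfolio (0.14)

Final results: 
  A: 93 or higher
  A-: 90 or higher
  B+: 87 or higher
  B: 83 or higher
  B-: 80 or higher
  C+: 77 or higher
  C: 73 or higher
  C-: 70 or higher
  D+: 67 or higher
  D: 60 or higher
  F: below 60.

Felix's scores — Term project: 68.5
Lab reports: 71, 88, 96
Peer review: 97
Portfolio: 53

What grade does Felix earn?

Lab reports: drop 71 → average of remaining 2 = 184/2 = 92
Weighted total:
  Term project 68.5 × 0.47 = 32.195
  Lab reports 92 × 0.16 = 14.72
  Peer review 97 × 0.23 = 22.31
  Portfolio 53 × 0.14 = 7.42
Sum = 76.645
76.645 is ≥ 73 and < 77 → C

C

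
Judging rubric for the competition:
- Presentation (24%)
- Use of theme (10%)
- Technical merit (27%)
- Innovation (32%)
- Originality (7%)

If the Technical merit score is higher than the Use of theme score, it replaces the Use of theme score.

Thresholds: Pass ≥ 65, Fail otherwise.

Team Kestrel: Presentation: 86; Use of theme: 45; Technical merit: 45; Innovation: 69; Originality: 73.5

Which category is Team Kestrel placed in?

Technical merit (45) ≤ Use of theme (45), so Use of theme stays at 45.
Weighted total:
  Presentation 86 × 0.24 = 20.64
  Use of theme 45 × 0.1 = 4.5
  Technical merit 45 × 0.27 = 12.15
  Innovation 69 × 0.32 = 22.08
  Originality 73.5 × 0.07 = 5.145
Sum = 64.515
64.515 < 65 → Fail

Fail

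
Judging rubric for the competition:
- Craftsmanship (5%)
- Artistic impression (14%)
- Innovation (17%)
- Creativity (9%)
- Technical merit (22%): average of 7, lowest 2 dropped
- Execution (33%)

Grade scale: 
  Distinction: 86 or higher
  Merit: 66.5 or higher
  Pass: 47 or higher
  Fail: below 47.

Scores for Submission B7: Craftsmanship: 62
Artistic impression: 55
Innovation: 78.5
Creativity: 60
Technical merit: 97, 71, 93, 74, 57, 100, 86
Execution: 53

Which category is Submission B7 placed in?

Technical merit: drop 57, 71 → average of remaining 5 = 450/5 = 90
Weighted total:
  Craftsmanship 62 × 0.05 = 3.1
  Artistic impression 55 × 0.14 = 7.7
  Innovation 78.5 × 0.17 = 13.345
  Creativity 60 × 0.09 = 5.4
  Technical merit 90 × 0.22 = 19.8
  Execution 53 × 0.33 = 17.49
Sum = 66.835
66.835 is ≥ 66.5 and < 86 → Merit

Merit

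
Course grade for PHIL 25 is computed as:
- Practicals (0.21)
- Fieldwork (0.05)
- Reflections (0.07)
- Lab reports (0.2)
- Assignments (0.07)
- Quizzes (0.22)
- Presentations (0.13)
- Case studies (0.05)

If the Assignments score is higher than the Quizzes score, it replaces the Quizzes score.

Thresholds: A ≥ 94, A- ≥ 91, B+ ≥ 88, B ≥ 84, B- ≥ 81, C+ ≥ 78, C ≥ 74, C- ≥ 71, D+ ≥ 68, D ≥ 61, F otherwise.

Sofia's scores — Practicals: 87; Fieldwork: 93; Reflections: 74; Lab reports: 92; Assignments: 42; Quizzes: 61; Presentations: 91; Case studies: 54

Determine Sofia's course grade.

Assignments (42) ≤ Quizzes (61), so Quizzes stays at 61.
Weighted total:
  Practicals 87 × 0.21 = 18.27
  Fieldwork 93 × 0.05 = 4.65
  Reflections 74 × 0.07 = 5.18
  Lab reports 92 × 0.2 = 18.4
  Assignments 42 × 0.07 = 2.94
  Quizzes 61 × 0.22 = 13.42
  Presentations 91 × 0.13 = 11.83
  Case studies 54 × 0.05 = 2.7
Sum = 77.39
77.39 is ≥ 74 and < 78 → C

C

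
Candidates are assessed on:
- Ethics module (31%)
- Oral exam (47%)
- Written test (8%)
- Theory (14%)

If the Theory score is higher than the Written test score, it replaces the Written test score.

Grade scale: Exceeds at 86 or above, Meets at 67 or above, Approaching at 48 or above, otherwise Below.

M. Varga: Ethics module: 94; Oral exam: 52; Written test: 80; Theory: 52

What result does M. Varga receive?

Meets

Theory (52) ≤ Written test (80), so Written test stays at 80.
Weighted total:
  Ethics module 94 × 0.31 = 29.14
  Oral exam 52 × 0.47 = 24.44
  Written test 80 × 0.08 = 6.4
  Theory 52 × 0.14 = 7.28
Sum = 67.26
67.26 is ≥ 67 and < 86 → Meets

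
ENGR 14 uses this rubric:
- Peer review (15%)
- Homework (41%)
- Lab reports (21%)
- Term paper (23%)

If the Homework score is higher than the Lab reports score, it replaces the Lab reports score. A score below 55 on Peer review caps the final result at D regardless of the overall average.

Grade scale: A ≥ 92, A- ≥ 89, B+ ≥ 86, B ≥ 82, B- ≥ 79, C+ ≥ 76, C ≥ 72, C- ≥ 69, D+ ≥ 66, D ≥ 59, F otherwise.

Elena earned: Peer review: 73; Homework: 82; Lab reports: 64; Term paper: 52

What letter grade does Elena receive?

Homework (82) > Lab reports (64), so Lab reports counts as 82.
Peer review score 73 ≥ 55: minimum met.
Weighted total:
  Peer review 73 × 0.15 = 10.95
  Homework 82 × 0.41 = 33.62
  Lab reports 82 × 0.21 = 17.22
  Term paper 52 × 0.23 = 11.96
Sum = 73.75
73.75 is ≥ 72 and < 76 → C

C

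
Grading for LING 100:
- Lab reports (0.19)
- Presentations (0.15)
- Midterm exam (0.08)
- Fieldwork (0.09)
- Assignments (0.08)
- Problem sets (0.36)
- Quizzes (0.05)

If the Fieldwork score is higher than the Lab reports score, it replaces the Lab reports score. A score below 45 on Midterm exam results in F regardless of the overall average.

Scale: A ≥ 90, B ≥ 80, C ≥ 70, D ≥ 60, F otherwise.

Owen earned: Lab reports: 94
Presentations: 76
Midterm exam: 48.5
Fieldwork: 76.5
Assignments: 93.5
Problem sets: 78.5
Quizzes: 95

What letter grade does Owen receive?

B

Fieldwork (76.5) ≤ Lab reports (94), so Lab reports stays at 94.
Midterm exam score 48.5 ≥ 45: minimum met.
Weighted total:
  Lab reports 94 × 0.19 = 17.86
  Presentations 76 × 0.15 = 11.4
  Midterm exam 48.5 × 0.08 = 3.88
  Fieldwork 76.5 × 0.09 = 6.885
  Assignments 93.5 × 0.08 = 7.48
  Problem sets 78.5 × 0.36 = 28.26
  Quizzes 95 × 0.05 = 4.75
Sum = 80.515
80.515 is ≥ 80 and < 90 → B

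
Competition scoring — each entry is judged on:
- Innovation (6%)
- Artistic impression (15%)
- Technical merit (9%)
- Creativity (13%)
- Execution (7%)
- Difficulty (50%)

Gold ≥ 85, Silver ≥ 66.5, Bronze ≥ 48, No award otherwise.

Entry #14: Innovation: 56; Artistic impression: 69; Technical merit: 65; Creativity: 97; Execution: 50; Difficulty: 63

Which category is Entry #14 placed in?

Silver

Weighted total:
  Innovation 56 × 0.06 = 3.36
  Artistic impression 69 × 0.15 = 10.35
  Technical merit 65 × 0.09 = 5.85
  Creativity 97 × 0.13 = 12.61
  Execution 50 × 0.07 = 3.5
  Difficulty 63 × 0.5 = 31.5
Sum = 67.17
67.17 is ≥ 66.5 and < 85 → Silver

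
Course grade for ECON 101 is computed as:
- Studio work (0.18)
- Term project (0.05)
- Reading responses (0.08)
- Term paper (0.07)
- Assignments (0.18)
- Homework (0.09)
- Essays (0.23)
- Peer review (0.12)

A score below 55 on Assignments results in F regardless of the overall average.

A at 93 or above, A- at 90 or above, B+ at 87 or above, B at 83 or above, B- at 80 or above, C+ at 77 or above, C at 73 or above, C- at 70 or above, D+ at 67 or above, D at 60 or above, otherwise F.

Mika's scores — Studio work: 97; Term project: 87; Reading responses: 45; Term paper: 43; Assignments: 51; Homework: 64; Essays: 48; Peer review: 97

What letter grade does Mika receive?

Assignments score 51 < 55: minimum not met.
Weighted total:
  Studio work 97 × 0.18 = 17.46
  Term project 87 × 0.05 = 4.35
  Reading responses 45 × 0.08 = 3.6
  Term paper 43 × 0.07 = 3.01
  Assignments 51 × 0.18 = 9.18
  Homework 64 × 0.09 = 5.76
  Essays 48 × 0.23 = 11.04
  Peer review 97 × 0.12 = 11.64
Sum = 66.04
Because the Assignments minimum was not met, the result is F.

F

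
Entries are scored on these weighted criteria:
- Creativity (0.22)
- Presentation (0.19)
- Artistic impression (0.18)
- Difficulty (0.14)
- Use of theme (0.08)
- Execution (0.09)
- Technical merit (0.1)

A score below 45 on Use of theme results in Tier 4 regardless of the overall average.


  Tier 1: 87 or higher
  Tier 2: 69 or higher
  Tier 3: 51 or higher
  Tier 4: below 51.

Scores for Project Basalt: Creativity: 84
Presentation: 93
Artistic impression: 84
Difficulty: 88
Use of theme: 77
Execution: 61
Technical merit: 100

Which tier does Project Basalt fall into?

Use of theme score 77 ≥ 45: minimum met.
Weighted total:
  Creativity 84 × 0.22 = 18.48
  Presentation 93 × 0.19 = 17.67
  Artistic impression 84 × 0.18 = 15.12
  Difficulty 88 × 0.14 = 12.32
  Use of theme 77 × 0.08 = 6.16
  Execution 61 × 0.09 = 5.49
  Technical merit 100 × 0.1 = 10
Sum = 85.24
85.24 is ≥ 69 and < 87 → Tier 2

Tier 2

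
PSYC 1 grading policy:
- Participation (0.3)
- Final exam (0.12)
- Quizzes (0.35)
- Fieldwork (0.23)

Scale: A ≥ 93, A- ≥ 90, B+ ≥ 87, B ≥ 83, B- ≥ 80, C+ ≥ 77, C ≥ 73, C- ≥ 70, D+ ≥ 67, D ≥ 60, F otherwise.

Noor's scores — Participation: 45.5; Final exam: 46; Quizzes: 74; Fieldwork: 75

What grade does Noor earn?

Weighted total:
  Participation 45.5 × 0.3 = 13.65
  Final exam 46 × 0.12 = 5.52
  Quizzes 74 × 0.35 = 25.9
  Fieldwork 75 × 0.23 = 17.25
Sum = 62.32
62.32 is ≥ 60 and < 67 → D

D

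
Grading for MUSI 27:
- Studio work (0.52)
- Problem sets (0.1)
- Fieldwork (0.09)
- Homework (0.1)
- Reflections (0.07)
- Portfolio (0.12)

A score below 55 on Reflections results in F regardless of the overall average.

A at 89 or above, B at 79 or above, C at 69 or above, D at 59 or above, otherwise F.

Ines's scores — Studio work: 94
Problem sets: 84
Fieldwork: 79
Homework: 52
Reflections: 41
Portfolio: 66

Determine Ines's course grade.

Reflections score 41 < 55: minimum not met.
Weighted total:
  Studio work 94 × 0.52 = 48.88
  Problem sets 84 × 0.1 = 8.4
  Fieldwork 79 × 0.09 = 7.11
  Homework 52 × 0.1 = 5.2
  Reflections 41 × 0.07 = 2.87
  Portfolio 66 × 0.12 = 7.92
Sum = 80.38
Because the Reflections minimum was not met, the result is F.

F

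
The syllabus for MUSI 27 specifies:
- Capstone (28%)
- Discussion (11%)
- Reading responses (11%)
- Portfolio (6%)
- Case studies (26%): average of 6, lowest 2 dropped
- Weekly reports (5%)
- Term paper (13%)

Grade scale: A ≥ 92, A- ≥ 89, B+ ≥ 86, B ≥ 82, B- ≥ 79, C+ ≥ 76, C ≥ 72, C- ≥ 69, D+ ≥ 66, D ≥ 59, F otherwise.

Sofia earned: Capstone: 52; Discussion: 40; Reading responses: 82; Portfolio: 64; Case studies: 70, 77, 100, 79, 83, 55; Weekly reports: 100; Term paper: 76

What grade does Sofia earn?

D+

Case studies: drop 55, 70 → average of remaining 4 = 339/4 = 84.75
Weighted total:
  Capstone 52 × 0.28 = 14.56
  Discussion 40 × 0.11 = 4.4
  Reading responses 82 × 0.11 = 9.02
  Portfolio 64 × 0.06 = 3.84
  Case studies 84.75 × 0.26 = 22.035
  Weekly reports 100 × 0.05 = 5
  Term paper 76 × 0.13 = 9.88
Sum = 68.735
68.735 is ≥ 66 and < 69 → D+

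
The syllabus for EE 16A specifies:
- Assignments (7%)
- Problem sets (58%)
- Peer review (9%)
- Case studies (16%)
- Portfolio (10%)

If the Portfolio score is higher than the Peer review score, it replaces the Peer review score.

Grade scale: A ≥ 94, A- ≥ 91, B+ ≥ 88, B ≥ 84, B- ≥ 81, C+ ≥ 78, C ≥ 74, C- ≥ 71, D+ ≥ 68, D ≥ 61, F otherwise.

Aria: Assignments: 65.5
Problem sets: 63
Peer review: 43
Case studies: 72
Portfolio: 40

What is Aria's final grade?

Portfolio (40) ≤ Peer review (43), so Peer review stays at 43.
Weighted total:
  Assignments 65.5 × 0.07 = 4.585
  Problem sets 63 × 0.58 = 36.54
  Peer review 43 × 0.09 = 3.87
  Case studies 72 × 0.16 = 11.52
  Portfolio 40 × 0.1 = 4
Sum = 60.515
60.515 < 61 → F

F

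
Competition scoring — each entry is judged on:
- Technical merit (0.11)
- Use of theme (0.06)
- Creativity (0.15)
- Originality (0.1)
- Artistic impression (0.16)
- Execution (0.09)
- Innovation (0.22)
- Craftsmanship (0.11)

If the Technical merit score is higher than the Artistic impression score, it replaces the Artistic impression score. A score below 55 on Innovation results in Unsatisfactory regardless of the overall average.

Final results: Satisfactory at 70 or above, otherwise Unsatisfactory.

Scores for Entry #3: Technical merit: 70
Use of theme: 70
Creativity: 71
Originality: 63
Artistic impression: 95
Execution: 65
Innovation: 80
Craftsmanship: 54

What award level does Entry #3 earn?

Satisfactory

Technical merit (70) ≤ Artistic impression (95), so Artistic impression stays at 95.
Innovation score 80 ≥ 55: minimum met.
Weighted total:
  Technical merit 70 × 0.11 = 7.7
  Use of theme 70 × 0.06 = 4.2
  Creativity 71 × 0.15 = 10.65
  Originality 63 × 0.1 = 6.3
  Artistic impression 95 × 0.16 = 15.2
  Execution 65 × 0.09 = 5.85
  Innovation 80 × 0.22 = 17.6
  Craftsmanship 54 × 0.11 = 5.94
Sum = 73.44
73.44 ≥ 70 → Satisfactory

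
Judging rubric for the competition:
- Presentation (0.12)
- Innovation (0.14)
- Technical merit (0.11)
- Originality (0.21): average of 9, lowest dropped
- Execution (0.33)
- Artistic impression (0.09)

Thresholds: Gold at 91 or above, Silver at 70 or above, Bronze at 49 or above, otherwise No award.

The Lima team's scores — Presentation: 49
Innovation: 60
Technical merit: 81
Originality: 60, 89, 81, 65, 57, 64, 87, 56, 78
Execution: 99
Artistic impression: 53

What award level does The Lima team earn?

Originality: drop 56 → average of remaining 8 = 581/8 = 72.625
Weighted total:
  Presentation 49 × 0.12 = 5.88
  Innovation 60 × 0.14 = 8.4
  Technical merit 81 × 0.11 = 8.91
  Originality 72.625 × 0.21 = 15.25125
  Execution 99 × 0.33 = 32.67
  Artistic impression 53 × 0.09 = 4.77
Sum = 75.88125
75.88125 is ≥ 70 and < 91 → Silver

Silver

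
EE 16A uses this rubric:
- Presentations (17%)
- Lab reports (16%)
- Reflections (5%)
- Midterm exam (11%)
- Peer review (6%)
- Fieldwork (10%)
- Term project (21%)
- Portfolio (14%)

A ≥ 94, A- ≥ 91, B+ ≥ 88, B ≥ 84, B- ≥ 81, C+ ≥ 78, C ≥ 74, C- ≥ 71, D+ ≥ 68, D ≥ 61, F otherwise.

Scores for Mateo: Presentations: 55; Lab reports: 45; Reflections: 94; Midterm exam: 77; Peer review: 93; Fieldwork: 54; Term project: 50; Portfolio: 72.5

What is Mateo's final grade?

D

Weighted total:
  Presentations 55 × 0.17 = 9.35
  Lab reports 45 × 0.16 = 7.2
  Reflections 94 × 0.05 = 4.7
  Midterm exam 77 × 0.11 = 8.47
  Peer review 93 × 0.06 = 5.58
  Fieldwork 54 × 0.1 = 5.4
  Term project 50 × 0.21 = 10.5
  Portfolio 72.5 × 0.14 = 10.15
Sum = 61.35
61.35 is ≥ 61 and < 68 → D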